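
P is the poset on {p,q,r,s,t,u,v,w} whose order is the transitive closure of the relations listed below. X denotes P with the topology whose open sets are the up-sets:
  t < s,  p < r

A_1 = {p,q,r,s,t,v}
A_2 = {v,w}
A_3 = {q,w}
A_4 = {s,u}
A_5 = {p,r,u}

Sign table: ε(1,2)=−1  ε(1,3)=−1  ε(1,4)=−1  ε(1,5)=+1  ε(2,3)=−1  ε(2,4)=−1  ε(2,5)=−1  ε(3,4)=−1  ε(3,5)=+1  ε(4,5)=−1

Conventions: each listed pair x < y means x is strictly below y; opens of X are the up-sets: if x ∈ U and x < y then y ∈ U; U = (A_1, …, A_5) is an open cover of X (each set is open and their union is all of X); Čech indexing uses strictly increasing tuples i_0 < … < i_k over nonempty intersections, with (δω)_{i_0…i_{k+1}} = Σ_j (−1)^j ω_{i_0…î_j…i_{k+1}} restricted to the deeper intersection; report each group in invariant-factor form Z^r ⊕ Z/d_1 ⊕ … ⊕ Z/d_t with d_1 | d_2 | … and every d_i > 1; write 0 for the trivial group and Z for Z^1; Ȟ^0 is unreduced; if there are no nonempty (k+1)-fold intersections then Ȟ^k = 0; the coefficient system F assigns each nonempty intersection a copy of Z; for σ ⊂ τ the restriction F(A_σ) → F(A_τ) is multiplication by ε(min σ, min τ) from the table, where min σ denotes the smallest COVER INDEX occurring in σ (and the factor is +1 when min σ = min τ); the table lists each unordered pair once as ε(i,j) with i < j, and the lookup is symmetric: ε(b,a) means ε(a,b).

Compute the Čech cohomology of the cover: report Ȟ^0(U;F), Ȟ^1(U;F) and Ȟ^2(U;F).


Ȟ^0 ≅ 0, Ȟ^1 ≅ Z ⊕ Z/2, Ȟ^2 ≅ 0

cover nerve:
  A12={v} A13={q} A14={s} A15={p,r} A23={w} A45={u}
C dims 5,6; δ0: rk 5, SNF 1^4·2
Ȟ^0: (5−5)−0=0 ⇒ 0
Ȟ^1: (6−0)−5=1 plus torsion [2] ⇒ Z ⊕ Z/2
Ȟ^2: (0−0)−0=0 ⇒ 0


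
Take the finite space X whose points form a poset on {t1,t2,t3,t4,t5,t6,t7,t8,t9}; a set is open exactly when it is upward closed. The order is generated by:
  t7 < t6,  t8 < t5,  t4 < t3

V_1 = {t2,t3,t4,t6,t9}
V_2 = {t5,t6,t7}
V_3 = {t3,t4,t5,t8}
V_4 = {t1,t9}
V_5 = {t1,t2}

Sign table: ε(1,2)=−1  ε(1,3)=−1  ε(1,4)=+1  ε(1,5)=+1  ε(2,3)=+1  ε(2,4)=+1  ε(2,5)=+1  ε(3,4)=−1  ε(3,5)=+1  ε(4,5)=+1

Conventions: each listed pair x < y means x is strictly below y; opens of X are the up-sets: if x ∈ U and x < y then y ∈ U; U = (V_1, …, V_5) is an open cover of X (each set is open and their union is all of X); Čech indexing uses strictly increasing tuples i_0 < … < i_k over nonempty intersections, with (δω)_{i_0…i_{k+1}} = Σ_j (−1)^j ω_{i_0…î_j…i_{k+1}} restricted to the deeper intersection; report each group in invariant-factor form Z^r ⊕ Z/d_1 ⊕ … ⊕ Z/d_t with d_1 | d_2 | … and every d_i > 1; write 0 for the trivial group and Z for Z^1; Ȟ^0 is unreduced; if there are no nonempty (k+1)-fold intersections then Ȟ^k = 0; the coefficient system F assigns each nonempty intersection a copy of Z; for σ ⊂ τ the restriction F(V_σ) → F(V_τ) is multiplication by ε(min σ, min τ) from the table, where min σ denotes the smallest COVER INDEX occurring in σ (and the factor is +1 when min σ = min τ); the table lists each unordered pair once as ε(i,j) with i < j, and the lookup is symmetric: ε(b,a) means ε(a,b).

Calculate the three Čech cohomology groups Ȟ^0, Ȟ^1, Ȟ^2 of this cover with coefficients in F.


Ȟ^0(U;F) ≅ Z; Ȟ^1(U;F) ≅ Z^2; Ȟ^2(U;F) ≅ 0

nerve simplices:
  V12={t6} V13={t3,t4} V14={t9} V15={t2} V23={t5} V45={t1}
C dims 5,6; δ0: rk 4, SNF 1^4
degree 0: 5−4−0 = 1 → Ȟ^0 ≅ Z
degree 1: 6−0−4 = 2 → Ȟ^1 ≅ Z^2
degree 2: 0−0−0 = 0 → Ȟ^2 ≅ 0


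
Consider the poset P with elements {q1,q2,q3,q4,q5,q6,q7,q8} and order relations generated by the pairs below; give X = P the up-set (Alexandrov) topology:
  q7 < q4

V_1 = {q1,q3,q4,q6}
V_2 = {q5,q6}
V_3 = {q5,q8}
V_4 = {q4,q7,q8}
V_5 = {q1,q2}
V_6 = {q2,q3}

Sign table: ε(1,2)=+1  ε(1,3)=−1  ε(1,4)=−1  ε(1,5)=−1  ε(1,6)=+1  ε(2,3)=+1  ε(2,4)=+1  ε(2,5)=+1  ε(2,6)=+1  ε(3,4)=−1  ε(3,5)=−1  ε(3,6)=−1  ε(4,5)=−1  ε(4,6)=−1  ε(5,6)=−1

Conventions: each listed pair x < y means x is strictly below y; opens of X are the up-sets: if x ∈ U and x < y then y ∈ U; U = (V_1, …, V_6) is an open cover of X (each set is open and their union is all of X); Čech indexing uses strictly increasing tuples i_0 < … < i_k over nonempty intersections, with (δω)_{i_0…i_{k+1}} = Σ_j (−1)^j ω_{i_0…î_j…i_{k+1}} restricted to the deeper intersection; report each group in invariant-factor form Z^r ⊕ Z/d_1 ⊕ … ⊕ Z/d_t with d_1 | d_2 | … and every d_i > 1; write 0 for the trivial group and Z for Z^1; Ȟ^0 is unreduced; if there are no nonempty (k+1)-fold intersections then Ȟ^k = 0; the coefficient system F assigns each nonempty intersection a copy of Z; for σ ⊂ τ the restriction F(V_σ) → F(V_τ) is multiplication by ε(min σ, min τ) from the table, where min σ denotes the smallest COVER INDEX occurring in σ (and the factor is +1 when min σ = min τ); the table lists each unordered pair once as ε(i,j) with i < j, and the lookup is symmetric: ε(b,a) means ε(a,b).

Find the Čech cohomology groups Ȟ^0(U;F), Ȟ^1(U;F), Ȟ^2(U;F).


nerve simplices:
  V12={q6} V14={q4} V15={q1} V16={q3} V23={q5} V34={q8} V56={q2}
C dims 6,7; δ0: rk 5, SNF 1^5
degree 0: 6−5−0 = 1 → Ȟ^0 ≅ Z
degree 1: 7−0−5 = 2 → Ȟ^1 ≅ Z^2
degree 2: 0−0−0 = 0 → Ȟ^2 ≅ 0

Ȟ^0(U;F) ≅ Z, Ȟ^1(U;F) ≅ Z^2 and Ȟ^2(U;F) ≅ 0


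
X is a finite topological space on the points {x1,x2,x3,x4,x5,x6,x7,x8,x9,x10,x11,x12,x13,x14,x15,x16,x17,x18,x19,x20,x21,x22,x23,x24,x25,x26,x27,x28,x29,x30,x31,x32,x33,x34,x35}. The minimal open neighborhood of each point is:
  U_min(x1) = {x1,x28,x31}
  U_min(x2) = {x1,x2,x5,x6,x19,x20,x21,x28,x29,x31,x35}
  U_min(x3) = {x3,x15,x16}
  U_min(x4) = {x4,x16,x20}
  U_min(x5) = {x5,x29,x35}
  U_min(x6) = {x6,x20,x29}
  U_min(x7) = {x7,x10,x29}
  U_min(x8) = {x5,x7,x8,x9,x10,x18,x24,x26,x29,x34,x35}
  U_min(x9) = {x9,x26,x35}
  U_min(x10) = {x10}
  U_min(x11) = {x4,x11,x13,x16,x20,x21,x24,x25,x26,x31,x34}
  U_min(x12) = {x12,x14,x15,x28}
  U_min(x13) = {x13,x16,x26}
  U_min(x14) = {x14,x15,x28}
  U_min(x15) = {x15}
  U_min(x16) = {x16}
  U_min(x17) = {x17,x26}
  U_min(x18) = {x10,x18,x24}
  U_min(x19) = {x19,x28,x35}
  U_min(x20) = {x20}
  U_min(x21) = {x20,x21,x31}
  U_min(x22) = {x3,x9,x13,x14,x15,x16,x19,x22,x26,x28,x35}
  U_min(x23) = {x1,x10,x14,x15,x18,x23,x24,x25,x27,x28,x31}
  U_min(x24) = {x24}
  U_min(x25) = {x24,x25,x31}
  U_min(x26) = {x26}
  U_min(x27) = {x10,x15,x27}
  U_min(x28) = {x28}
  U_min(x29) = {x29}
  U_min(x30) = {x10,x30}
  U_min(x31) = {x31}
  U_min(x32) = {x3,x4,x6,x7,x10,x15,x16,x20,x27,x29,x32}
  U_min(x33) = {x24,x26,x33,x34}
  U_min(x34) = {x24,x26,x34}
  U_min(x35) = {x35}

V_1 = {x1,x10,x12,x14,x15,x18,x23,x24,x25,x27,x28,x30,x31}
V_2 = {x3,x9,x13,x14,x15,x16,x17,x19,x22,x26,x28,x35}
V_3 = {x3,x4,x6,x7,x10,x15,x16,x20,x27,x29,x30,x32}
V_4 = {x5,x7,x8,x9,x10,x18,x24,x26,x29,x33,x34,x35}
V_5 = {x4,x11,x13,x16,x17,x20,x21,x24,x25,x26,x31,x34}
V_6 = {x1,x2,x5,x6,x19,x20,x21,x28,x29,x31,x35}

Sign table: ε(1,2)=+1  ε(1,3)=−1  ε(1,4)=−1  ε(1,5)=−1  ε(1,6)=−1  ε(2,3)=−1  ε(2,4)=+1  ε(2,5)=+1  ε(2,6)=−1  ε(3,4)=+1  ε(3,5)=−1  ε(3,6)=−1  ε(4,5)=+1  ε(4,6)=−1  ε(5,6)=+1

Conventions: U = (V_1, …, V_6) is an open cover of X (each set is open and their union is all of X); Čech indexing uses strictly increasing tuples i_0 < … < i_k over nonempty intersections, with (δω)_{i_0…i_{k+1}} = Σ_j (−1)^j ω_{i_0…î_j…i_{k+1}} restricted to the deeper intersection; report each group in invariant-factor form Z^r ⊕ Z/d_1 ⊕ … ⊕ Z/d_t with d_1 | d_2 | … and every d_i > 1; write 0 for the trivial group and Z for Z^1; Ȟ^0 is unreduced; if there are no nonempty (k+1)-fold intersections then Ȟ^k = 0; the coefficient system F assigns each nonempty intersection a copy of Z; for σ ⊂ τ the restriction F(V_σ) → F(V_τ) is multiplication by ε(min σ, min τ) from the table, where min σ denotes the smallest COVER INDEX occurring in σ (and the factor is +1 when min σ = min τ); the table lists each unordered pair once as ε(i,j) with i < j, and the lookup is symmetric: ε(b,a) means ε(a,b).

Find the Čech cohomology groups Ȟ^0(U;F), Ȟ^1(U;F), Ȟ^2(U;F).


Ȟ^0(U;F) ≅ 0,  Ȟ^1(U;F) ≅ Z/2,  Ȟ^2(U;F) ≅ Z

nerve of the cover:
  V12={x14,x15,x28} V13={x10,x15,x27,x30} V14={x10,x18,x24} V15={x24,x25,x31} V16={x1,x28,x31} V23={x3,x15,x16} V24={x9,x26,x35} V25={x13,x16,x17,x26} V26={x19,x28,x35} V34={x7,x10,x29} V35={x4,x16,x20} V36={x6,x20,x29} V45={x24,x26,x34} V46={x5,x29,x35} V56={x20,x21,x31}
  V123={x15} V126={x28} V134={x10} V145={x24} V156={x31} V235={x16} V245={x26} V246={x35} V346={x29} V356={x20}
C dims 6,15,10; δ0: rk 6, SNF 1^5·2; δ1: rk 9, SNF 1^9
Ȟ^0 = (6 − 6) − 0 = 0, so Ȟ^0 ≅ 0
Ȟ^1 = (15 − 9) − 6 = 0 plus torsion [2], so Ȟ^1 ≅ Z/2
Ȟ^2 = (10 − 0) − 9 = 1, so Ȟ^2 ≅ Z


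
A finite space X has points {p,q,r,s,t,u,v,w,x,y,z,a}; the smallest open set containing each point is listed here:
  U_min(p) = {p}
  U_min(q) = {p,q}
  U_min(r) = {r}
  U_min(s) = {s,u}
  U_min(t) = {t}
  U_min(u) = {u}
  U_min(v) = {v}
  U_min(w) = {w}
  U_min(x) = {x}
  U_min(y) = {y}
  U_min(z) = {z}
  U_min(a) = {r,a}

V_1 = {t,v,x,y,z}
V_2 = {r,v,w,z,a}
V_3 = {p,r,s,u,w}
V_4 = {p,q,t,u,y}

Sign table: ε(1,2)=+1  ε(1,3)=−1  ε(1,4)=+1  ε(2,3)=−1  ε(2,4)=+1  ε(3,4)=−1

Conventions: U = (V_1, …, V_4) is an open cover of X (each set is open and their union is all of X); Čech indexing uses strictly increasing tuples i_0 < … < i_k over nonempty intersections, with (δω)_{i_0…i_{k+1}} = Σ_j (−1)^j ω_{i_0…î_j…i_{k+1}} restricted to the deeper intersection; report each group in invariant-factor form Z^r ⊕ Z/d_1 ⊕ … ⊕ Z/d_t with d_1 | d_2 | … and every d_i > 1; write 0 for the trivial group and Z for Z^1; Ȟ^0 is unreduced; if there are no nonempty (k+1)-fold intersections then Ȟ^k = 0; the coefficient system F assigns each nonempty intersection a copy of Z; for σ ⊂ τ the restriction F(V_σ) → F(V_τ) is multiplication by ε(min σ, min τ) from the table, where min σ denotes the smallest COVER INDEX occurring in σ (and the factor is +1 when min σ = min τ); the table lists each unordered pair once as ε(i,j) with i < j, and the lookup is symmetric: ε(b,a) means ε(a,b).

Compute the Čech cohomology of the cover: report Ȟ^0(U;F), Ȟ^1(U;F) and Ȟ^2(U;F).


Ȟ^0(U;F) ≅ Z,  Ȟ^1(U;F) ≅ Z,  Ȟ^2(U;F) ≅ 0

nonempty overlaps:
  V12={v,z} V14={t,y} V23={r,w} V34={p,u}
C dims 4,4; δ0: rk 3, SNF 1^3
degree 0: 4−3−0 = 1 → Ȟ^0 ≅ Z
degree 1: 4−0−3 = 1 → Ȟ^1 ≅ Z
degree 2: 0−0−0 = 0 → Ȟ^2 ≅ 0


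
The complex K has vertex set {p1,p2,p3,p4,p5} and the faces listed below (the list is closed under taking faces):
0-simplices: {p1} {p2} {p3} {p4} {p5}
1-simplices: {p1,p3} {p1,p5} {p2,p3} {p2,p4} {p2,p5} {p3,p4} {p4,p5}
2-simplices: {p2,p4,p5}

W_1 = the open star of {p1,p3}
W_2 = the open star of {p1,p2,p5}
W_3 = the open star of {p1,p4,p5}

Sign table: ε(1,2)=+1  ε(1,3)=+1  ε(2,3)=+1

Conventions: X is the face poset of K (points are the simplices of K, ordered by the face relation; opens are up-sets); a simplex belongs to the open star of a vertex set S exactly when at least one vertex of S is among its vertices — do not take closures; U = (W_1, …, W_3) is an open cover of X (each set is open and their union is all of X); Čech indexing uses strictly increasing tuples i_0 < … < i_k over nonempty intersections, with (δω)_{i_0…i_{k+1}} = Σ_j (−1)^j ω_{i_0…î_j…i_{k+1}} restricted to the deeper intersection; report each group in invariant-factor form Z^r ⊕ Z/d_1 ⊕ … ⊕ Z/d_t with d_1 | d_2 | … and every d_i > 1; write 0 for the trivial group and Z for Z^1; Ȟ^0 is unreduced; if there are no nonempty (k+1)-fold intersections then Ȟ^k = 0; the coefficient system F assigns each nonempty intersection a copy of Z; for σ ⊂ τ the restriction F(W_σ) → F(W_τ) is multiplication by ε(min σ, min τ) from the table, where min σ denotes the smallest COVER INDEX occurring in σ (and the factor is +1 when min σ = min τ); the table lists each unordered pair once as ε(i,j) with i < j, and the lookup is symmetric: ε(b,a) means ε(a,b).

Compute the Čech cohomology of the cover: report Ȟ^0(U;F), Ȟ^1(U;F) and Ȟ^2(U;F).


Ȟ^0 ≅ Z,  Ȟ^1 ≅ 0,  Ȟ^2 ≅ 0

nerve of the cover:
  W1={{p1},{p3},{p1,p3},{p1,p5},{p2,p3},{p3,p4}} W2={{p1},{p2},{p5},{p1,p3},{p1,p5},{p2,p3},{p2,p4},{p2,p5},{p4,p5},{p2,p4,p5}} W3={{p1},{p4},{p5},{p1,p3},{p1,p5},{p2,p4},{p2,p5},{p3,p4},{p4,p5},{p2,p4,p5}}
  W12={{p1},{p1,p3},{p1,p5},{p2,p3}} W13={{p1},{p1,p3},{p1,p5},{p3,p4}} W23={{p1},{p5},{p1,p3},{p1,p5},{p2,p4},{p2,p5},{p4,p5},{p2,p4,p5}}
  W123={{p1},{p1,p3},{p1,p5}}
C dims 3,3,1; δ0: rk 2, SNF 1^2; δ1: rk 1, SNF 1^1
Ȟ^0 = (3 − 2) − 0 = 1, so Ȟ^0 ≅ Z
Ȟ^1 = (3 − 1) − 2 = 0, so Ȟ^1 ≅ 0
Ȟ^2 = (1 − 0) − 1 = 0, so Ȟ^2 ≅ 0


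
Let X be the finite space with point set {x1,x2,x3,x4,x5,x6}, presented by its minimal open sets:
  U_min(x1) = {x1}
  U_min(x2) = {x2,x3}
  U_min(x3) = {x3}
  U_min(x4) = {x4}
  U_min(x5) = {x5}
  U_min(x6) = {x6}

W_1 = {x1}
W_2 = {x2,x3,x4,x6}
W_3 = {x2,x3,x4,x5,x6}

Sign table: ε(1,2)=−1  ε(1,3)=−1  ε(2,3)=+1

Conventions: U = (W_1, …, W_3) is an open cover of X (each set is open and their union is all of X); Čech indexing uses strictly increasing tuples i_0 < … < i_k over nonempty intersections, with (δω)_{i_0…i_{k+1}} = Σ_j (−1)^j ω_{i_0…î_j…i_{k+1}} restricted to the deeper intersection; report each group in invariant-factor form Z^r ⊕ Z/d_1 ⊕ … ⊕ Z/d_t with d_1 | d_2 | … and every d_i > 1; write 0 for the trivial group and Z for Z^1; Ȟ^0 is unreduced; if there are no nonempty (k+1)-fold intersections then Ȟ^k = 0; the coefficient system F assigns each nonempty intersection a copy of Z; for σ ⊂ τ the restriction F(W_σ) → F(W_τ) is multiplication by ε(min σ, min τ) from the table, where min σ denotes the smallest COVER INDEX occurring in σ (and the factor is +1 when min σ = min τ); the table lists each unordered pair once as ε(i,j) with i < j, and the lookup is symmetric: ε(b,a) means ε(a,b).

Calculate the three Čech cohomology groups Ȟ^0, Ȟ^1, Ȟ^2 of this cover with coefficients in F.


nonempty intersections:
  W23={x2,x3,x4,x6}
C dims 3,1; δ0: rk 1, SNF 1^1
Ȟ^0: (3−1)−0=2 ⇒ Z^2
Ȟ^1: (1−0)−1=0 ⇒ 0
Ȟ^2: (0−0)−0=0 ⇒ 0

Ȟ^0 ≅ Z^2, Ȟ^1 ≅ 0 and Ȟ^2 ≅ 0


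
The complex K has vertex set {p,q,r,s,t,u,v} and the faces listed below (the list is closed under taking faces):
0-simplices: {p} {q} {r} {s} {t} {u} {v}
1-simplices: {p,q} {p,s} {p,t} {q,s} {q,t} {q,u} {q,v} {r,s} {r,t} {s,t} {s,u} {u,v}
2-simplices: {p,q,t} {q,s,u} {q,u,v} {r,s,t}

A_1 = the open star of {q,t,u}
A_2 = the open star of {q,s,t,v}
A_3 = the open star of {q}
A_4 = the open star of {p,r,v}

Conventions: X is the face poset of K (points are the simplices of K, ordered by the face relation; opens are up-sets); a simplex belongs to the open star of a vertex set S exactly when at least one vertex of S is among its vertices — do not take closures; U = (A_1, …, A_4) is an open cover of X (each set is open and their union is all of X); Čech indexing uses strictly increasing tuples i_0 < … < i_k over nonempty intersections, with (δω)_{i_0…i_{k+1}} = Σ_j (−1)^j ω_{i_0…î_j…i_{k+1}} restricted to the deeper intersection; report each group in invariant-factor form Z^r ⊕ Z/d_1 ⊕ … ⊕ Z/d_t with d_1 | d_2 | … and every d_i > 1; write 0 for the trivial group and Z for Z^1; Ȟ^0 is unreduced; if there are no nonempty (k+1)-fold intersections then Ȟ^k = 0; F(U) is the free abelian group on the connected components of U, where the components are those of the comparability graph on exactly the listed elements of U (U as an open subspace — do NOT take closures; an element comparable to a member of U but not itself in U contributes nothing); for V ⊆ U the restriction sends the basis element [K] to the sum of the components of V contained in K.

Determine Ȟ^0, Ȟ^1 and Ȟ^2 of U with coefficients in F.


nonempty overlaps:
  A1={{q},{t},{u},{p,q},{p,t},{q,s},{q,t},{q,u},{q,v},{r,t},{s,t},{s,u},{u,v},{p,q,t},{q,s,u},{q,u,v},{r,s,t}} A2={{q},{s},{t},{v},{p,q},{p,s},{p,t},{q,s},{q,t},{q,u},{q,v},{r,s},{r,t},{s,t},{s,u},{u,v},{p,q,t},{q,s,u},{q,u,v},{r,s,t}} A3={{q},{p,q},{q,s},{q,t},{q,u},{q,v},{p,q,t},{q,s,u},{q,u,v}} A4={{p},{r},{v},{p,q},{p,s},{p,t},{q,v},{r,s},{r,t},{u,v},{p,q,t},{q,u,v},{r,s,t}}
  A12={{q},{t},{p,q},{p,t},{q,s},{q,t},{q,u},{q,v},{r,t},{s,t},{s,u},{u,v},{p,q,t},{q,s,u},{q,u,v},{r,s,t}} A13={{q},{p,q},{q,s},{q,t},{q,u},{q,v},{p,q,t},{q,s,u},{q,u,v}} A14={{p,q},{p,t},{q,v},{r,t},{u,v},{p,q,t},{q,u,v},{r,s,t}} A23={{q},{p,q},{q,s},{q,t},{q,u},{q,v},{p,q,t},{q,s,u},{q,u,v}} A24={{v},{p,q},{p,s},{p,t},{q,v},{r,s},{r,t},{u,v},{p,q,t},{q,u,v},{r,s,t}} A34={{p,q},{q,v},{p,q,t},{q,u,v}}
  A123={{q},{p,q},{q,s},{q,t},{q,u},{q,v},{p,q,t},{q,s,u},{q,u,v}} A124={{p,q},{p,t},{q,v},{r,t},{u,v},{p,q,t},{q,u,v},{r,s,t}} A134={{p,q},{q,v},{p,q,t},{q,u,v}} A234={{p,q},{q,v},{p,q,t},{q,u,v}}
  A1234={{p,q},{q,v},{p,q,t},{q,u,v}}
components per intersection:
  A1: {{q},{t},{u},{p,q},{p,t},{q,s},{q,t},{q,u},{q,v},{r,t},{s,t},{s,u},{u,v},{p,q,t},{q,s,u},{q,u,v},{r,s,t}}
  A2: {{q},{s},{t},{v},{p,q},{p,s},{p,t},{q,s},{q,t},{q,u},{q,v},{r,s},{r,t},{s,t},{s,u},{u,v},{p,q,t},{q,s,u},{q,u,v},{r,s,t}}
  A3: {{q},{p,q},{q,s},{q,t},{q,u},{q,v},{p,q,t},{q,s,u},{q,u,v}}
  A4: {{p},{p,q},{p,s},{p,t},{p,q,t}} {{r},{r,s},{r,t},{r,s,t}} {{v},{q,v},{u,v},{q,u,v}}
  A12: {{q},{t},{p,q},{p,t},{q,s},{q,t},{q,u},{q,v},{r,t},{s,t},{s,u},{u,v},{p,q,t},{q,s,u},{q,u,v},{r,s,t}}
  A13: {{q},{p,q},{q,s},{q,t},{q,u},{q,v},{p,q,t},{q,s,u},{q,u,v}}
  A14: {{p,q},{p,t},{p,q,t}} {{q,v},{u,v},{q,u,v}} {{r,t},{r,s,t}}
  A23: {{q},{p,q},{q,s},{q,t},{q,u},{q,v},{p,q,t},{q,s,u},{q,u,v}}
  A24: {{v},{q,v},{u,v},{q,u,v}} {{p,q},{p,t},{p,q,t}} {{p,s}} {{r,s},{r,t},{r,s,t}}
  A34: {{p,q},{p,q,t}} {{q,v},{q,u,v}}
  A123: {{q},{p,q},{q,s},{q,t},{q,u},{q,v},{p,q,t},{q,s,u},{q,u,v}}
  A124: {{p,q},{p,t},{p,q,t}} {{q,v},{u,v},{q,u,v}} {{r,t},{r,s,t}}
  A134: {{p,q},{p,q,t}} {{q,v},{q,u,v}}
  A234: {{p,q},{p,q,t}} {{q,v},{q,u,v}}
  A1234: {{p,q},{p,q,t}} {{q,v},{q,u,v}}
C dims 6,12,8,2; δ0: rk 5, SNF 1^5; δ1: rk 6, SNF 1^6; δ2: rk 2, SNF 1^2
degree 0: 6−5−0 = 1 → Ȟ^0 ≅ Z
degree 1: 12−6−5 = 1 → Ȟ^1 ≅ Z
degree 2: 8−2−6 = 0 → Ȟ^2 ≅ 0

Ȟ^0 ≅ Z, Ȟ^1 ≅ Z and Ȟ^2 ≅ 0


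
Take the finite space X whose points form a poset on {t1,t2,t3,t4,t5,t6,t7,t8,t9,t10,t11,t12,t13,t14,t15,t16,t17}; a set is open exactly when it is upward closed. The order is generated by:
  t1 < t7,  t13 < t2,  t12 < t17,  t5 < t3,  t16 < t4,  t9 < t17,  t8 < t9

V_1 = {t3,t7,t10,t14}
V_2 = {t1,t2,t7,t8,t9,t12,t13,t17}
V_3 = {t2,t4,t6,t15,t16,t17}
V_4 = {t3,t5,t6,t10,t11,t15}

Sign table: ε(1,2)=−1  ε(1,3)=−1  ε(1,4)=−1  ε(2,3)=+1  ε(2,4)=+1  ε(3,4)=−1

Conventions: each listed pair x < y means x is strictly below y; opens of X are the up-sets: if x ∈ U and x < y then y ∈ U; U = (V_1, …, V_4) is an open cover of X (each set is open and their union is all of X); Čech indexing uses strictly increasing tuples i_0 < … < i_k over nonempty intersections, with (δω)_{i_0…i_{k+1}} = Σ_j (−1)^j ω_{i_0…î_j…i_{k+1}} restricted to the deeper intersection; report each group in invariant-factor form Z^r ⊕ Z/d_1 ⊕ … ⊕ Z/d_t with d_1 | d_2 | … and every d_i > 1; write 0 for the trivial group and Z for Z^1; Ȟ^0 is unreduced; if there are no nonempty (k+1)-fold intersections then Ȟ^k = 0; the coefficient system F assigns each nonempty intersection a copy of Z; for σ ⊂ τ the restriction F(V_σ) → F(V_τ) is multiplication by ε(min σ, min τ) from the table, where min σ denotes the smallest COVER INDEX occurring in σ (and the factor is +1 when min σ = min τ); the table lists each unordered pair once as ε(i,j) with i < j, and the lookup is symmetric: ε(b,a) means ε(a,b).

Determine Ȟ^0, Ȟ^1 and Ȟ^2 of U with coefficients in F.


Ȟ^0(U;F) ≅ 0, Ȟ^1(U;F) ≅ Z/2, Ȟ^2(U;F) ≅ 0

nerve of the cover:
  V12={t7} V14={t3,t10} V23={t2,t17} V34={t6,t15}
C dims 4,4; δ0: rk 4, SNF 1^3·2
Ȟ^0 = (4 − 4) − 0 = 0, so Ȟ^0 ≅ 0
Ȟ^1 = (4 − 0) − 4 = 0 plus torsion [2], so Ȟ^1 ≅ Z/2
Ȟ^2 = (0 − 0) − 0 = 0, so Ȟ^2 ≅ 0


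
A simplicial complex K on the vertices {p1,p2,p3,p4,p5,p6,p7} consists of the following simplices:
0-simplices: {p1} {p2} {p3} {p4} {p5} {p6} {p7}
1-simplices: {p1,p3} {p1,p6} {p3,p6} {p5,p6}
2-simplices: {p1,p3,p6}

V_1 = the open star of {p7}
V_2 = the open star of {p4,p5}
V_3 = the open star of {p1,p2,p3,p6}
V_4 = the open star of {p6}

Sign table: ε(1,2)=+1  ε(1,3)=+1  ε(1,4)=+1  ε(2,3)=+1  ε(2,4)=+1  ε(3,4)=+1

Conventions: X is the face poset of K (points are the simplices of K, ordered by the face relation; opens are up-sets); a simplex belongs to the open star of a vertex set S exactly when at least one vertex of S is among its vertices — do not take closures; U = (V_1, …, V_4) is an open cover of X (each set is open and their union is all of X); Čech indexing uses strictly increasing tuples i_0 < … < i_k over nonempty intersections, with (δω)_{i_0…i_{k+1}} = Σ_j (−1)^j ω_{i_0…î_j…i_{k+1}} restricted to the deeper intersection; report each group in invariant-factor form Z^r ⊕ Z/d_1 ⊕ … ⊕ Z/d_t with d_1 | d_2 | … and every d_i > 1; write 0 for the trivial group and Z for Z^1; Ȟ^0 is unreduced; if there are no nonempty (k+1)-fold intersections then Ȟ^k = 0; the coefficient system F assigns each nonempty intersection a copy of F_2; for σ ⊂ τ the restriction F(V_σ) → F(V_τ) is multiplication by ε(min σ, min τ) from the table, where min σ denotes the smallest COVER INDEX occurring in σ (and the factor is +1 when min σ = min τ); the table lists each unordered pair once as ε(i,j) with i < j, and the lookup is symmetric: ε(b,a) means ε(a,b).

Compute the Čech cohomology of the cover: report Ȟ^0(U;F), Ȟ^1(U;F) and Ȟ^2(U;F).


nonempty intersections:
  V1={{p7}} V2={{p4},{p5},{p5,p6}} V3={{p1},{p2},{p3},{p6},{p1,p3},{p1,p6},{p3,p6},{p5,p6},{p1,p3,p6}} V4={{p6},{p1,p6},{p3,p6},{p5,p6},{p1,p3,p6}}
  V23={{p5,p6}} V24={{p5,p6}} V34={{p6},{p1,p6},{p3,p6},{p5,p6},{p1,p3,p6}}
  V234={{p5,p6}}
C dims 4,3,1; δ0: rk_F2 2; δ1: rk_F2 1
Ȟ^0: (4−2)−0=2 ⇒ Z/2 ⊕ Z/2
Ȟ^1: (3−1)−2=0 ⇒ 0
Ȟ^2: (1−0)−1=0 ⇒ 0

Ȟ^0 = Z/2 ⊕ Z/2, Ȟ^1 = 0 and Ȟ^2 = 0


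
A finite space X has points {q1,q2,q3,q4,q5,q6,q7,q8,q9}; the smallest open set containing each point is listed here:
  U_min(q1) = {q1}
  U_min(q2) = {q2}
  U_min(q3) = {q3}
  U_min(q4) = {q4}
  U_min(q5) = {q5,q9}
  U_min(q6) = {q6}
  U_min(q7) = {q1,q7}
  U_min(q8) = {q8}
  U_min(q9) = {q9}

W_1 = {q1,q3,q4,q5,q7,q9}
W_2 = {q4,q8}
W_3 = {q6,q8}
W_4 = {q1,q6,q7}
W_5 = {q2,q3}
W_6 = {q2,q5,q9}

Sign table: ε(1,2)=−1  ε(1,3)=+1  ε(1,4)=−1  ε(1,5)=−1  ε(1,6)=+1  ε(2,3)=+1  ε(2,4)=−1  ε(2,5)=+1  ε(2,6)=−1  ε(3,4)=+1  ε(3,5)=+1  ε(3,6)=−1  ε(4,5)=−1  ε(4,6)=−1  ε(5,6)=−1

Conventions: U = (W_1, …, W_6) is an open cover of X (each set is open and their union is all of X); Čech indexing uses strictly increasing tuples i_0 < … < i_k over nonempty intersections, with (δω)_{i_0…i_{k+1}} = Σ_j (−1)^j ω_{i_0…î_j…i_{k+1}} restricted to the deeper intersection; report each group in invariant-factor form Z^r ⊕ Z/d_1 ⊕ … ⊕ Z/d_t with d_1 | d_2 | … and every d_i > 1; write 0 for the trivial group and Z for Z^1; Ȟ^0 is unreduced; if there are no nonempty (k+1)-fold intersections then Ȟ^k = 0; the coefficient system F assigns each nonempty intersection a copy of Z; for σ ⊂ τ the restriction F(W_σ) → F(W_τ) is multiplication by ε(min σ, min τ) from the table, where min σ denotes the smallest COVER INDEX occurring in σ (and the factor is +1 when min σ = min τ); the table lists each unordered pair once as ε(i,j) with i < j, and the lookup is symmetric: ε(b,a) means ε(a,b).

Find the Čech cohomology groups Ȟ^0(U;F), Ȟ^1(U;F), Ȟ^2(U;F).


Ȟ^0(U;F) ≅ Z,  Ȟ^1(U;F) ≅ Z^2,  Ȟ^2(U;F) ≅ 0

cover nerve:
  W12={q4} W14={q1,q7} W15={q3} W16={q5,q9} W23={q8} W34={q6} W56={q2}
C dims 6,7; δ0: rk 5, SNF 1^5
Ȟ^0: (6−5)−0=1 ⇒ Z
Ȟ^1: (7−0)−5=2 ⇒ Z^2
Ȟ^2: (0−0)−0=0 ⇒ 0


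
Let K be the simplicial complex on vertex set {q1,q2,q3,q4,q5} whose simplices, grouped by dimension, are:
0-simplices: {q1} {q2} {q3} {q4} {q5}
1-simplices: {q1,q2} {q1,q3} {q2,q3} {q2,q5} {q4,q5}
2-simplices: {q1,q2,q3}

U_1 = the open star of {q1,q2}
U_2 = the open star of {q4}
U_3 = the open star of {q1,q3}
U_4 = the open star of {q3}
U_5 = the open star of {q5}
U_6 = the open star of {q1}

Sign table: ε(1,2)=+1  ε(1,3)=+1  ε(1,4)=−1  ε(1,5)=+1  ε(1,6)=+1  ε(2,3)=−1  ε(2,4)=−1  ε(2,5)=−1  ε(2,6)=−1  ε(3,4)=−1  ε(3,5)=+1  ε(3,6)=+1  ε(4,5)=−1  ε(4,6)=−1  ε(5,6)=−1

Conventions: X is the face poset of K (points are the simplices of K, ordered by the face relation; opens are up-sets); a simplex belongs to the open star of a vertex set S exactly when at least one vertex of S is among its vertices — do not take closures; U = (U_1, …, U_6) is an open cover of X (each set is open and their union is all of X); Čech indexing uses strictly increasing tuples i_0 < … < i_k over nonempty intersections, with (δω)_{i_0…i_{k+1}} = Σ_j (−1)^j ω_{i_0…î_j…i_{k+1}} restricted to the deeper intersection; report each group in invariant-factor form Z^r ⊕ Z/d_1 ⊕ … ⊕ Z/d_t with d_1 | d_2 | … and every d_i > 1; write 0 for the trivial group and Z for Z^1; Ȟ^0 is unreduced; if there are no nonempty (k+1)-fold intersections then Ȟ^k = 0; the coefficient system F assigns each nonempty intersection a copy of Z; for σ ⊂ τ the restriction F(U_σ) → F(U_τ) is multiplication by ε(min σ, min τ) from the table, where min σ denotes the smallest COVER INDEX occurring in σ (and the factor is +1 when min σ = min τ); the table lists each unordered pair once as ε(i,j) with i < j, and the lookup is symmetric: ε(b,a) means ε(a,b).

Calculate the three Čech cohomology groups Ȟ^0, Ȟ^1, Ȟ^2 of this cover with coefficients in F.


nonempty overlaps:
  U1={{q1},{q2},{q1,q2},{q1,q3},{q2,q3},{q2,q5},{q1,q2,q3}} U2={{q4},{q4,q5}} U3={{q1},{q3},{q1,q2},{q1,q3},{q2,q3},{q1,q2,q3}} U4={{q3},{q1,q3},{q2,q3},{q1,q2,q3}} U5={{q5},{q2,q5},{q4,q5}} U6={{q1},{q1,q2},{q1,q3},{q1,q2,q3}}
  U13={{q1},{q1,q2},{q1,q3},{q2,q3},{q1,q2,q3}} U14={{q1,q3},{q2,q3},{q1,q2,q3}} U15={{q2,q5}} U16={{q1},{q1,q2},{q1,q3},{q1,q2,q3}} U25={{q4,q5}} U34={{q3},{q1,q3},{q2,q3},{q1,q2,q3}} U36={{q1},{q1,q2},{q1,q3},{q1,q2,q3}} U46={{q1,q3},{q1,q2,q3}}
  U134={{q1,q3},{q2,q3},{q1,q2,q3}} U136={{q1},{q1,q2},{q1,q3},{q1,q2,q3}} U146={{q1,q3},{q1,q2,q3}} U346={{q1,q3},{q1,q2,q3}}
  U1346={{q1,q3},{q1,q2,q3}}
C dims 6,8,4,1; δ0: rk 5, SNF 1^5; δ1: rk 3, SNF 1^3; δ2: rk 1, SNF 1^1
degree 0: 6−5−0 = 1 → Ȟ^0 ≅ Z
degree 1: 8−3−5 = 0 → Ȟ^1 ≅ 0
degree 2: 4−1−3 = 0 → Ȟ^2 ≅ 0

Ȟ^0 = Z,  Ȟ^1 = 0,  Ȟ^2 = 0


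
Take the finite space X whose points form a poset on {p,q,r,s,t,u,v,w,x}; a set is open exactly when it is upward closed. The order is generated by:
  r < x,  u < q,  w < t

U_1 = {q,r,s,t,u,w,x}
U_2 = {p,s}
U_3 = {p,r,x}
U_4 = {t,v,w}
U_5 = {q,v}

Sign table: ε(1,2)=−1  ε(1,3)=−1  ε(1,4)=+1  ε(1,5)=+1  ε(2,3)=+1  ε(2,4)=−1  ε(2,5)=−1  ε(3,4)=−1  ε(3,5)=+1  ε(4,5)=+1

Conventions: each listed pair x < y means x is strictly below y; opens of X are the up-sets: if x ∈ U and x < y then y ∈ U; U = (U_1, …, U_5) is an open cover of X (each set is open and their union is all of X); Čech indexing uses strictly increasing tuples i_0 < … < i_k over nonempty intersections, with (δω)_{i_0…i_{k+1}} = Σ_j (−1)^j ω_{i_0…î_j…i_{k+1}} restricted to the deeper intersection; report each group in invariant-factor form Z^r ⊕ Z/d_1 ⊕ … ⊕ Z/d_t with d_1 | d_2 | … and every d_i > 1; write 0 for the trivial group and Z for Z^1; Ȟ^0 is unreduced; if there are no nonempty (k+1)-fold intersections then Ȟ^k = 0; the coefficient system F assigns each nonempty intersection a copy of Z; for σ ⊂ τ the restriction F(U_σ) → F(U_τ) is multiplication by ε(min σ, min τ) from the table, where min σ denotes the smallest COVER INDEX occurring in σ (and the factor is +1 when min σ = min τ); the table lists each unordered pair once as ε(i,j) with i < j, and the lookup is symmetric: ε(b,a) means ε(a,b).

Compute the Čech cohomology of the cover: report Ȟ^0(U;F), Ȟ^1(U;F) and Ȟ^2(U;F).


intersection data:
  U12={s} U13={r,x} U14={t,w} U15={q} U23={p} U45={v}
C dims 5,6; δ0: rk 4, SNF 1^4
Ȟ^0 = (5 − 4) − 0 = 1, so Ȟ^0 ≅ Z
Ȟ^1 = (6 − 0) − 4 = 2, so Ȟ^1 ≅ Z^2
Ȟ^2 = (0 − 0) − 0 = 0, so Ȟ^2 ≅ 0

Ȟ^0 ≅ Z, Ȟ^1 ≅ Z^2, Ȟ^2 ≅ 0


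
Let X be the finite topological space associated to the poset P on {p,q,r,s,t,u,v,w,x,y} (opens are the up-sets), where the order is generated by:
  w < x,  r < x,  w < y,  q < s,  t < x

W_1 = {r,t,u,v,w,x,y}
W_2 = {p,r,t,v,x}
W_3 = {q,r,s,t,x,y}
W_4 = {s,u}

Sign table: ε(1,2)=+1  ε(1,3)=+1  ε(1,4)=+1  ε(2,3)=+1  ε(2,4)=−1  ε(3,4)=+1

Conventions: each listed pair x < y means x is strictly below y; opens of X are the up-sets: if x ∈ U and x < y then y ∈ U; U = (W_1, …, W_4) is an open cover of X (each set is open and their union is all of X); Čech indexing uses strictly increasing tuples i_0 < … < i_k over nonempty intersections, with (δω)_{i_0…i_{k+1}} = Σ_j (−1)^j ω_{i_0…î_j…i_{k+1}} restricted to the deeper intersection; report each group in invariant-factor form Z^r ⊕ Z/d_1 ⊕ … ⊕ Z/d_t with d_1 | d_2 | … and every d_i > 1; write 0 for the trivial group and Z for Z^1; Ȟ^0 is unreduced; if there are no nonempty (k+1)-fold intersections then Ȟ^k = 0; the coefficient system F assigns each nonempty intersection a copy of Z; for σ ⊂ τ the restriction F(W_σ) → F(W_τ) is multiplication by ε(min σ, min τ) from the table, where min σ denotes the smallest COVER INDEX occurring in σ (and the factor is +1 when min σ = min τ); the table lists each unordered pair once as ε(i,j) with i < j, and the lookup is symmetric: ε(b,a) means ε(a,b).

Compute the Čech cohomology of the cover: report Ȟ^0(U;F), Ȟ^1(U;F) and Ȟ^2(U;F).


intersection data:
  W12={r,t,v,x} W13={r,t,x,y} W14={u} W23={r,t,x} W34={s}
  W123={r,t,x}
C dims 4,5,1; δ0: rk 3, SNF 1^3; δ1: rk 1, SNF 1^1
Ȟ^0 = (4 − 3) − 0 = 1, so Ȟ^0 ≅ Z
Ȟ^1 = (5 − 1) − 3 = 1, so Ȟ^1 ≅ Z
Ȟ^2 = (1 − 0) − 1 = 0, so Ȟ^2 ≅ 0

Ȟ^0(U;F) ≅ Z, Ȟ^1(U;F) ≅ Z, Ȟ^2(U;F) ≅ 0


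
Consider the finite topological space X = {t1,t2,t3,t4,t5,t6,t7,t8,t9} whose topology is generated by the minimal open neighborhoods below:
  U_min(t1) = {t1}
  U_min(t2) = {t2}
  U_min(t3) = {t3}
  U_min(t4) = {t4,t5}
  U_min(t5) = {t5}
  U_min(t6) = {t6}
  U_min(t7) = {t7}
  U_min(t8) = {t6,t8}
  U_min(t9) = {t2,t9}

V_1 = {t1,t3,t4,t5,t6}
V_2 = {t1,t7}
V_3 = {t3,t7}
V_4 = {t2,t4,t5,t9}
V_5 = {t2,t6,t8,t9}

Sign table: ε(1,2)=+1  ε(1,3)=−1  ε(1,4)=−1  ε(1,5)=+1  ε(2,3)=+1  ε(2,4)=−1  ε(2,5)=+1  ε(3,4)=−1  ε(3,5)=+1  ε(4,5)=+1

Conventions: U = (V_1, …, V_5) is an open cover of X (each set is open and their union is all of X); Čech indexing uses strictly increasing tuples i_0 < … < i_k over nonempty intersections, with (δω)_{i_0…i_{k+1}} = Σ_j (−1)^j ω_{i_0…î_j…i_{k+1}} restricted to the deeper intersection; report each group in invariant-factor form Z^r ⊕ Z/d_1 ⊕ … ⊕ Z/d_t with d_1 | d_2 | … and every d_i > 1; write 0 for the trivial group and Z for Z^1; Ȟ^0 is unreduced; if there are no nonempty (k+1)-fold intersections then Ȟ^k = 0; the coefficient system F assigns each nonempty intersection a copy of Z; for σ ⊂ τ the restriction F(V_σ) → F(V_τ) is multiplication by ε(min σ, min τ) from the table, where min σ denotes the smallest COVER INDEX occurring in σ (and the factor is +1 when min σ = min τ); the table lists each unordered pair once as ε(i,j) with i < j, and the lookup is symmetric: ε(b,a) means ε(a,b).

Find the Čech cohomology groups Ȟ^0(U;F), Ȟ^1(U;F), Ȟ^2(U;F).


Ȟ^0 = 0; Ȟ^1 = Z ⊕ Z/2; Ȟ^2 = 0

intersection data:
  V12={t1} V13={t3} V14={t4,t5} V15={t6} V23={t7} V45={t2,t9}
C dims 5,6; δ0: rk 5, SNF 1^4·2
Ȟ^0 = (5 − 5) − 0 = 0, so Ȟ^0 ≅ 0
Ȟ^1 = (6 − 0) − 5 = 1 plus torsion [2], so Ȟ^1 ≅ Z ⊕ Z/2
Ȟ^2 = (0 − 0) − 0 = 0, so Ȟ^2 ≅ 0


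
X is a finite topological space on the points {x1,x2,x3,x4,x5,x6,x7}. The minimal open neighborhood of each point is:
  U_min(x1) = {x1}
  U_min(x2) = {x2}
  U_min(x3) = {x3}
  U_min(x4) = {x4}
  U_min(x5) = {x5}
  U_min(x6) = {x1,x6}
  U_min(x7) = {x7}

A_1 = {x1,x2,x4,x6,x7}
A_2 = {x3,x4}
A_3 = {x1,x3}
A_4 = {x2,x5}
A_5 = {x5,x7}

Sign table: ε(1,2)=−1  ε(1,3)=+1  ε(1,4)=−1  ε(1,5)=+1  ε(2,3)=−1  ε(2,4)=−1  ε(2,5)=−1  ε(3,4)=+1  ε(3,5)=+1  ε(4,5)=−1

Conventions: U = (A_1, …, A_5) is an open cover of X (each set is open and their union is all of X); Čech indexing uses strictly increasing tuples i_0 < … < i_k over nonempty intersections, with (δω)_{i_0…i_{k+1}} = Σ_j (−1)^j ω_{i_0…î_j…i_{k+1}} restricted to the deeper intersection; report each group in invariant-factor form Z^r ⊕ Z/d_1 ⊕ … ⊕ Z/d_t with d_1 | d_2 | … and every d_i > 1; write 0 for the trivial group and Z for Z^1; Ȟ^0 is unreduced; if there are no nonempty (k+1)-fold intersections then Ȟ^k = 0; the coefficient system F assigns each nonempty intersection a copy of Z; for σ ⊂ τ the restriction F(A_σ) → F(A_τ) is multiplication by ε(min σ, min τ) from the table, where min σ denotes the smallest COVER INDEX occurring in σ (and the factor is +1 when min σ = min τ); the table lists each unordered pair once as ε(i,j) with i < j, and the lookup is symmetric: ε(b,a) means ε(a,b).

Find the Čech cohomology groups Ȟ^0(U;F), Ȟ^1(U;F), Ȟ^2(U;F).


nerve of the cover:
  A12={x4} A13={x1} A14={x2} A15={x7} A23={x3} A45={x5}
C dims 5,6; δ0: rk 4, SNF 1^4
Ȟ^0 = (5 − 4) − 0 = 1, so Ȟ^0 ≅ Z
Ȟ^1 = (6 − 0) − 4 = 2, so Ȟ^1 ≅ Z^2
Ȟ^2 = (0 − 0) − 0 = 0, so Ȟ^2 ≅ 0

Ȟ^0 ≅ Z; Ȟ^1 ≅ Z^2; Ȟ^2 ≅ 0


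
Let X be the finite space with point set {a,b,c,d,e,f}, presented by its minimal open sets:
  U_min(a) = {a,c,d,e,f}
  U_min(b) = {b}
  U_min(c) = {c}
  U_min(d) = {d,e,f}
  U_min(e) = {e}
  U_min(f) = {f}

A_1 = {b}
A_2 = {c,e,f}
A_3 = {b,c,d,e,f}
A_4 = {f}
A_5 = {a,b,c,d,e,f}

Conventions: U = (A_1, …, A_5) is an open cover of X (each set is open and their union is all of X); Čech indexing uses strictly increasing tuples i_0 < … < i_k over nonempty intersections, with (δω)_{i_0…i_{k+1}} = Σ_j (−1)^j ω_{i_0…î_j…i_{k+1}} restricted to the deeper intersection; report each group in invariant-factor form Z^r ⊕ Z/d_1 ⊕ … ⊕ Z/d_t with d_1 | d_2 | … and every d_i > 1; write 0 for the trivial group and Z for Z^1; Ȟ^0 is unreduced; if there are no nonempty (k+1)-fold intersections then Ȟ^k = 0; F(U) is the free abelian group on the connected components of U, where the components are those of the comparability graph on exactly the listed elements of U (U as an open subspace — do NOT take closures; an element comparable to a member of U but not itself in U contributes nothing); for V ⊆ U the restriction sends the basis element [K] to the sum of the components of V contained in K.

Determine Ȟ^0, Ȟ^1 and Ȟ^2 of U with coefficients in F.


Ȟ^0(U;F) ≅ Z^2, Ȟ^1(U;F) ≅ 0 and Ȟ^2(U;F) ≅ 0

nerve simplices:
  A13={b} A15={b} A23={c,e,f} A24={f} A25={c,e,f} A34={f} A35={b,c,d,e,f} A45={f}
  A135={b} A234={f} A235={c,e,f} A245={f} A345={f}
  A2345={f}
components per intersection:
  A1: {b}
  A2: {c} {e} {f}
  A3: {b} {c} {d,e,f}
  A4: {f}
  A5: {a,c,d,e,f} {b}
  A13: {b}
  A15: {b}
  A23: {c} {e} {f}
  A24: {f}
  A25: {c} {e} {f}
  A34: {f}
  A35: {b} {c} {d,e,f}
  A45: {f}
  A135: {b}
  A234: {f}
  A235: {c} {e} {f}
  A245: {f}
  A345: {f}
  A2345: {f}
C dims 10,14,7,1; δ0: rk 8, SNF 1^8; δ1: rk 6, SNF 1^6; δ2: rk 1, SNF 1^1
degree 0: 10−8−0 = 2 → Ȟ^0 ≅ Z^2
degree 1: 14−6−8 = 0 → Ȟ^1 ≅ 0
degree 2: 7−1−6 = 0 → Ȟ^2 ≅ 0


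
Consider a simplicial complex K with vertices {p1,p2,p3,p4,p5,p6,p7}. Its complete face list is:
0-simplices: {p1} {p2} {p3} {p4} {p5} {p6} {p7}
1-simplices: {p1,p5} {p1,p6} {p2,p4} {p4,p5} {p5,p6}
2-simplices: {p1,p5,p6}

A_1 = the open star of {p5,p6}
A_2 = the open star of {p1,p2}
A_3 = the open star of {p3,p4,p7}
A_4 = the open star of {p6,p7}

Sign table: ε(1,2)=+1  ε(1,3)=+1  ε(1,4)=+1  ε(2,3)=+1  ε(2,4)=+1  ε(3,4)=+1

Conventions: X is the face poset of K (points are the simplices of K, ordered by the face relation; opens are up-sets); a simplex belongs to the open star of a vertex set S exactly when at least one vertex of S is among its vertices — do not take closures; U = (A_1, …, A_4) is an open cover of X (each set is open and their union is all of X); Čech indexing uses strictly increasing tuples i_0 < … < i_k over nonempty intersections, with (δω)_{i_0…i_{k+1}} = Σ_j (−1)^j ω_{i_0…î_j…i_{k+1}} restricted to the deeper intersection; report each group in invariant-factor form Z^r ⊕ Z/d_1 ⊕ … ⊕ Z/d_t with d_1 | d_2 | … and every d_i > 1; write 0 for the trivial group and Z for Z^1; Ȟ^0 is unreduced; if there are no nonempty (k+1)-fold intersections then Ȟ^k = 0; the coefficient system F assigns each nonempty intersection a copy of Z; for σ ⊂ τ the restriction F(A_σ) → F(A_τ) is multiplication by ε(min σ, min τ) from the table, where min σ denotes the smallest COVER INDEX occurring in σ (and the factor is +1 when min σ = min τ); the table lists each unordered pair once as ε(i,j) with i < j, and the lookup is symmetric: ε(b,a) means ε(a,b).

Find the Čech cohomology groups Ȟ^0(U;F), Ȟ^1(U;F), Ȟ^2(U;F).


Ȟ^0(U;F) ≅ Z,  Ȟ^1(U;F) ≅ Z^2,  Ȟ^2(U;F) ≅ 0

nonempty overlaps:
  A1={{p5},{p6},{p1,p5},{p1,p6},{p4,p5},{p5,p6},{p1,p5,p6}} A2={{p1},{p2},{p1,p5},{p1,p6},{p2,p4},{p1,p5,p6}} A3={{p3},{p4},{p7},{p2,p4},{p4,p5}} A4={{p6},{p7},{p1,p6},{p5,p6},{p1,p5,p6}}
  A12={{p1,p5},{p1,p6},{p1,p5,p6}} A13={{p4,p5}} A14={{p6},{p1,p6},{p5,p6},{p1,p5,p6}} A23={{p2,p4}} A24={{p1,p6},{p1,p5,p6}} A34={{p7}}
  A124={{p1,p6},{p1,p5,p6}}
C dims 4,6,1; δ0: rk 3, SNF 1^3; δ1: rk 1, SNF 1^1
degree 0: 4−3−0 = 1 → Ȟ^0 ≅ Z
degree 1: 6−1−3 = 2 → Ȟ^1 ≅ Z^2
degree 2: 1−0−1 = 0 → Ȟ^2 ≅ 0


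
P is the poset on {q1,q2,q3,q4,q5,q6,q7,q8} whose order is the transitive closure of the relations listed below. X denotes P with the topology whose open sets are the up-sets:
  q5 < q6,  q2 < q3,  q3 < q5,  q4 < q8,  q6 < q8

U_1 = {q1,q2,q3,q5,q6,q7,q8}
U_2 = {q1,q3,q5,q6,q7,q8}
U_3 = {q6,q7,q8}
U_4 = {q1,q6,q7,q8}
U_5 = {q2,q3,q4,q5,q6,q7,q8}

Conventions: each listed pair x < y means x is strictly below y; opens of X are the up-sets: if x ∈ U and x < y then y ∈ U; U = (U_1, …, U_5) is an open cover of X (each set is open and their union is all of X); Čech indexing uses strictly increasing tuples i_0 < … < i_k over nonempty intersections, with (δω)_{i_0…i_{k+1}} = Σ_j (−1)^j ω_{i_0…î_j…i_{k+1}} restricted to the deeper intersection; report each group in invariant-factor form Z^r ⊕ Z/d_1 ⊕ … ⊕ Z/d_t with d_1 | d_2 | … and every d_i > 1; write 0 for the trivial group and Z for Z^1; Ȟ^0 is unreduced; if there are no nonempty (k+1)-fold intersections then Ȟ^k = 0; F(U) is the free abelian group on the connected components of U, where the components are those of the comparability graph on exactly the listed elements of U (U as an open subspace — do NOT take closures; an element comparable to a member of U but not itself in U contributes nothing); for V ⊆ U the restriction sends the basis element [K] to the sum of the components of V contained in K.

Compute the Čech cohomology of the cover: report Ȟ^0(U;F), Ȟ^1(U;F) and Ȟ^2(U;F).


Ȟ^0 ≅ Z^3, Ȟ^1 ≅ 0 and Ȟ^2 ≅ 0

intersection data:
  U12={q1,q3,q5,q6,q7,q8} U13={q6,q7,q8} U14={q1,q6,q7,q8} U15={q2,q3,q5,q6,q7,q8} U23={q6,q7,q8} U24={q1,q6,q7,q8} U25={q3,q5,q6,q7,q8} U34={q6,q7,q8} U35={q6,q7,q8} U45={q6,q7,q8}
  U123={q6,q7,q8} U124={q1,q6,q7,q8} U125={q3,q5,q6,q7,q8} U134={q6,q7,q8} U135={q6,q7,q8} U145={q6,q7,q8} U234={q6,q7,q8} U235={q6,q7,q8} U245={q6,q7,q8} U345={q6,q7,q8}
  U1234={q6,q7,q8} U1235={q6,q7,q8} U1245={q6,q7,q8} U1345={q6,q7,q8} U2345={q6,q7,q8}
  U12345={q6,q7,q8}
components per intersection:
  U1: {q1} {q2,q3,q5,q6,q8} {q7}
  U2: {q1} {q3,q5,q6,q8} {q7}
  U3: {q6,q8} {q7}
  U4: {q1} {q6,q8} {q7}
  U5: {q2,q3,q4,q5,q6,q8} {q7}
  U12: {q1} {q3,q5,q6,q8} {q7}
  U13: {q6,q8} {q7}
  U14: {q1} {q6,q8} {q7}
  U15: {q2,q3,q5,q6,q8} {q7}
  U23: {q6,q8} {q7}
  U24: {q1} {q6,q8} {q7}
  U25: {q3,q5,q6,q8} {q7}
  U34: {q6,q8} {q7}
  U35: {q6,q8} {q7}
  U45: {q6,q8} {q7}
  U123: {q6,q8} {q7}
  U124: {q1} {q6,q8} {q7}
  U125: {q3,q5,q6,q8} {q7}
  U134: {q6,q8} {q7}
  U135: {q6,q8} {q7}
  U145: {q6,q8} {q7}
  U234: {q6,q8} {q7}
  U235: {q6,q8} {q7}
  U245: {q6,q8} {q7}
  U345: {q6,q8} {q7}
  U1234: {q6,q8} {q7}
  U1235: {q6,q8} {q7}
  U1245: {q6,q8} {q7}
  U1345: {q6,q8} {q7}
  U2345: {q6,q8} {q7}
  U12345: {q6,q8} {q7}
C dims 13,23,21,10; δ0: rk 10, SNF 1^10; δ1: rk 13, SNF 1^13; δ2: rk 8, SNF 1^8
Ȟ^0 = (13 − 10) − 0 = 3, so Ȟ^0 ≅ Z^3
Ȟ^1 = (23 − 13) − 10 = 0, so Ȟ^1 ≅ 0
Ȟ^2 = (21 − 8) − 13 = 0, so Ȟ^2 ≅ 0
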